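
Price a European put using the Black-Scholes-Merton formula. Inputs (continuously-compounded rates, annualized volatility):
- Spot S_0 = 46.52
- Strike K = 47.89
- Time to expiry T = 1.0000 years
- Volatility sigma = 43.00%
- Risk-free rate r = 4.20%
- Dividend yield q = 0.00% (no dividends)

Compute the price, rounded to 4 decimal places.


d1 = (ln(S/K) + (r - q + 0.5*sigma^2) * T) / (sigma * sqrt(T)) = 0.24517584
d2 = d1 - sigma * sqrt(T) = -0.18482416
exp(-rT) = 0.95886978; exp(-qT) = 1.00000000
P = K * exp(-rT) * N(-d2) - S_0 * exp(-qT) * N(-d1)
N(-d1) = 0.40316014; N(-d2) = 0.57331652
P = 47.8900 * 0.95886978 * 0.57331652 - 46.5200 * 1.00000000 * 0.40316014 = 7.5718

Answer: Price = 7.5718


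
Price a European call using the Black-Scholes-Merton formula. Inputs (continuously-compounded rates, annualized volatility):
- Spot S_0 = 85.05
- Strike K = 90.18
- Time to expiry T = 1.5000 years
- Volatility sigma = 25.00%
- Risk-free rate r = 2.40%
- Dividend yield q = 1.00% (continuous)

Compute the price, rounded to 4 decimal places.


Answer: Price = 8.8633

Derivation:
d1 = (ln(S/K) + (r - q + 0.5*sigma^2) * T) / (sigma * sqrt(T)) = 0.03039538
d2 = d1 - sigma * sqrt(T) = -0.27579084
exp(-rT) = 0.96464029; exp(-qT) = 0.98511194
C = S_0 * exp(-qT) * N(d1) - K * exp(-rT) * N(d2)
N(d1) = 0.51212413; N(d2) = 0.39135436
C = 85.0500 * 0.98511194 * 0.51212413 - 90.1800 * 0.96464029 * 0.39135436 = 8.8633


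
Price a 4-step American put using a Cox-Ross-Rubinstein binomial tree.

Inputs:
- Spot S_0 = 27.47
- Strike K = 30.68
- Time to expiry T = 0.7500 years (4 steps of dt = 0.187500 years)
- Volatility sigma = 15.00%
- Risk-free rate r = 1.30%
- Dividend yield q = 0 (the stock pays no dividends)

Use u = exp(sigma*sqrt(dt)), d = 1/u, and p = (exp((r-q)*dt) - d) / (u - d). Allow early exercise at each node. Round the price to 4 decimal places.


Answer: Price = V(0,0) = 3.4571

Derivation:
dt = T/N = 0.187500
u = exp(sigma*sqrt(dt)) = 1.067108; d = 1/u = 0.937113
p = (exp((r-q)*dt) - d) / (u - d) = 0.502541
Discount per step: exp(-r*dt) = 0.997565
Stock lattice S(k, i) with i counting down-moves:
  k=0: S(0,0) = 27.4700
  k=1: S(1,0) = 29.3134; S(1,1) = 25.7425
  k=2: S(2,0) = 31.2806; S(2,1) = 27.4700; S(2,2) = 24.1236
  k=3: S(3,0) = 33.3798; S(3,1) = 29.3134; S(3,2) = 25.7425; S(3,3) = 22.6065
  k=4: S(4,0) = 35.6198; S(4,1) = 31.2806; S(4,2) = 27.4700; S(4,3) = 24.1236; S(4,4) = 21.1849
Terminal payoffs V(N, i) = max(K - S_T, 0):
  V(4,0) = 0.000000; V(4,1) = 0.000000; V(4,2) = 3.210000; V(4,3) = 6.556398; V(4,4) = 9.495138
Backward induction: V(k, i) = exp(-r*dt) * [p * V(k+1, i) + (1-p) * V(k+1, i+1)]; then take max(V_cont, immediate exercise) for American.
  V(3,0) = exp(-r*dt) * [p*0.000000 + (1-p)*0.000000] = 0.000000; exercise = 0.000000; V(3,0) = max -> 0.000000
  V(3,1) = exp(-r*dt) * [p*0.000000 + (1-p)*3.210000] = 1.592955; exercise = 1.366551; V(3,1) = max -> 1.592955
  V(3,2) = exp(-r*dt) * [p*3.210000 + (1-p)*6.556398] = 4.862827; exercise = 4.937519; V(3,2) = max -> 4.937519
  V(3,3) = exp(-r*dt) * [p*6.556398 + (1-p)*9.495138] = 7.998779; exercise = 8.073470; V(3,3) = max -> 8.073470
  V(2,0) = exp(-r*dt) * [p*0.000000 + (1-p)*1.592955] = 0.790500; exercise = 0.000000; V(2,0) = max -> 0.790500
  V(2,1) = exp(-r*dt) * [p*1.592955 + (1-p)*4.937519] = 3.248809; exercise = 3.210000; V(2,1) = max -> 3.248809
  V(2,2) = exp(-r*dt) * [p*4.937519 + (1-p)*8.073470] = 6.481707; exercise = 6.556398; V(2,2) = max -> 6.556398
  V(1,0) = exp(-r*dt) * [p*0.790500 + (1-p)*3.248809] = 2.008505; exercise = 1.366551; V(1,0) = max -> 2.008505
  V(1,1) = exp(-r*dt) * [p*3.248809 + (1-p)*6.556398] = 4.882283; exercise = 4.937519; V(1,1) = max -> 4.937519
  V(0,0) = exp(-r*dt) * [p*2.008505 + (1-p)*4.937519] = 3.457132; exercise = 3.210000; V(0,0) = max -> 3.457132


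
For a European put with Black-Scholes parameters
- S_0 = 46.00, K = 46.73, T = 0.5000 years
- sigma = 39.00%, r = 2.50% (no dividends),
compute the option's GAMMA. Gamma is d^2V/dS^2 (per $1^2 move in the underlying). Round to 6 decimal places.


Answer: Gamma = 0.031200

Derivation:
d1 = 0.1261189845; d2 = -0.1496526602
phi(d1) = 0.3957820760; exp(-qT) = 1.0000000000; exp(-rT) = 0.9875778005
Gamma = exp(-qT) * phi(d1) / (S * sigma * sqrt(T)) = 1.0000000000 * 0.3957820760 / (46.0000 * 0.3900 * 0.7071067812) = 0.031200


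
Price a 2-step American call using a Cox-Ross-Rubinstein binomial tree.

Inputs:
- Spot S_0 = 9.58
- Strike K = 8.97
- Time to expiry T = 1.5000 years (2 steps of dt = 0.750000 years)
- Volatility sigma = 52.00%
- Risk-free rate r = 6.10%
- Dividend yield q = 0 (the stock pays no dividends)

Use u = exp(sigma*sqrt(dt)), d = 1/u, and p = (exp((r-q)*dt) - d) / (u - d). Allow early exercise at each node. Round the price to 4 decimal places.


Answer: Price = V(0,0) = 2.8498

Derivation:
dt = T/N = 0.750000
u = exp(sigma*sqrt(dt)) = 1.568835; d = 1/u = 0.637416
p = (exp((r-q)*dt) - d) / (u - d) = 0.439541
Discount per step: exp(-r*dt) = 0.955281
Stock lattice S(k, i) with i counting down-moves:
  k=0: S(0,0) = 9.5800
  k=1: S(1,0) = 15.0294; S(1,1) = 6.1064
  k=2: S(2,0) = 23.5787; S(2,1) = 9.5800; S(2,2) = 3.8923
Terminal payoffs V(N, i) = max(S_T - K, 0):
  V(2,0) = 14.608706; V(2,1) = 0.610000; V(2,2) = 0.000000
Backward induction: V(k, i) = exp(-r*dt) * [p * V(k+1, i) + (1-p) * V(k+1, i+1)]; then take max(V_cont, immediate exercise) for American.
  V(1,0) = exp(-r*dt) * [p*14.608706 + (1-p)*0.610000] = 6.460570; exercise = 6.059438; V(1,0) = max -> 6.460570
  V(1,1) = exp(-r*dt) * [p*0.610000 + (1-p)*0.000000] = 0.256130; exercise = 0.000000; V(1,1) = max -> 0.256130
  V(0,0) = exp(-r*dt) * [p*6.460570 + (1-p)*0.256130] = 2.849828; exercise = 0.610000; V(0,0) = max -> 2.849828


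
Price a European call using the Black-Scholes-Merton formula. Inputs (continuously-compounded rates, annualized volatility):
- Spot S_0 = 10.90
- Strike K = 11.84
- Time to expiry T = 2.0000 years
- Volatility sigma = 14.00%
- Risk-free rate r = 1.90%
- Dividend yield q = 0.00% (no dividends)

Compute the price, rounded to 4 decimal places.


Answer: Price = 0.6522

Derivation:
d1 = (ln(S/K) + (r - q + 0.5*sigma^2) * T) / (sigma * sqrt(T)) = -0.12687940
d2 = d1 - sigma * sqrt(T) = -0.32486930
exp(-rT) = 0.96271294; exp(-qT) = 1.00000000
C = S_0 * exp(-qT) * N(d1) - K * exp(-rT) * N(d2)
N(d1) = 0.44951792; N(d2) = 0.37264000
C = 10.9000 * 1.00000000 * 0.44951792 - 11.8400 * 0.96271294 * 0.37264000 = 0.6522


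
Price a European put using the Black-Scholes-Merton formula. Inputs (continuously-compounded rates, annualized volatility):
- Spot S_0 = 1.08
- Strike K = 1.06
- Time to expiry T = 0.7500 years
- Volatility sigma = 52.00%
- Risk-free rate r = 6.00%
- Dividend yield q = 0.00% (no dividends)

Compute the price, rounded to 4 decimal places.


Answer: Price = 0.1550

Derivation:
d1 = (ln(S/K) + (r - q + 0.5*sigma^2) * T) / (sigma * sqrt(T)) = 0.36659995
d2 = d1 - sigma * sqrt(T) = -0.08373326
exp(-rT) = 0.95599748; exp(-qT) = 1.00000000
P = K * exp(-rT) * N(-d2) - S_0 * exp(-qT) * N(-d1)
N(-d1) = 0.35695872; N(-d2) = 0.53336574
P = 1.0600 * 0.95599748 * 0.53336574 - 1.0800 * 1.00000000 * 0.35695872 = 0.1550


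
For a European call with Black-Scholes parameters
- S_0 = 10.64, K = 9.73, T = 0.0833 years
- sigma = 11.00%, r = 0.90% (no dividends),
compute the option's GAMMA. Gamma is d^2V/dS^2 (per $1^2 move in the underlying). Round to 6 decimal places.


d1 = 2.8556287089; d2 = 2.8238807956
phi(d1) = 0.0067632875; exp(-qT) = 1.0000000000; exp(-rT) = 0.9992505810
Gamma = exp(-qT) * phi(d1) / (S * sigma * sqrt(T)) = 1.0000000000 * 0.0067632875 / (10.6400 * 0.1100 * 0.2886173938) = 0.020022

Answer: Gamma = 0.020022


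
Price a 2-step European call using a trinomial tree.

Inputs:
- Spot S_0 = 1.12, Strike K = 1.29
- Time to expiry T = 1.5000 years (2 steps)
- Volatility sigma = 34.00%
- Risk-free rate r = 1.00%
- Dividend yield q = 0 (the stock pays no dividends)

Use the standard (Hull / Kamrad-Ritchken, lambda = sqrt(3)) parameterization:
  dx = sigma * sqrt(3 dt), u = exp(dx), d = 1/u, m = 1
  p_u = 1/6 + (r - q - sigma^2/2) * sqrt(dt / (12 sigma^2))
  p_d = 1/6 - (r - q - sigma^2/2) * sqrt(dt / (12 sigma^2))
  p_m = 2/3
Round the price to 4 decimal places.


dt = T/N = 0.750000; dx = sigma*sqrt(3*dt) = 0.510000
u = exp(dx) = 1.665291; d = 1/u = 0.600496
p_u = 0.131520, p_m = 0.666667, p_d = 0.201814
Discount per step: exp(-r*dt) = 0.992528
Stock lattice S(k, j) with j the centered position index:
  k=0: S(0,+0) = 1.1200
  k=1: S(1,-1) = 0.6726; S(1,+0) = 1.1200; S(1,+1) = 1.8651
  k=2: S(2,-2) = 0.4039; S(2,-1) = 0.6726; S(2,+0) = 1.1200; S(2,+1) = 1.8651; S(2,+2) = 3.1060
Terminal payoffs V(N, j) = max(S_T - K, 0):
  V(2,-2) = 0.000000; V(2,-1) = 0.000000; V(2,+0) = 0.000000; V(2,+1) = 0.575126; V(2,+2) = 1.815978
Backward induction: V(k, j) = exp(-r*dt) * [p_u * V(k+1, j+1) + p_m * V(k+1, j) + p_d * V(k+1, j-1)]
  V(1,-1) = exp(-r*dt) * [p_u*0.000000 + p_m*0.000000 + p_d*0.000000] = 0.000000
  V(1,+0) = exp(-r*dt) * [p_u*0.575126 + p_m*0.000000 + p_d*0.000000] = 0.075075
  V(1,+1) = exp(-r*dt) * [p_u*1.815978 + p_m*0.575126 + p_d*0.000000] = 0.617605
  V(0,+0) = exp(-r*dt) * [p_u*0.617605 + p_m*0.075075 + p_d*0.000000] = 0.130296

Answer: Price = V(0,0) = 0.1303


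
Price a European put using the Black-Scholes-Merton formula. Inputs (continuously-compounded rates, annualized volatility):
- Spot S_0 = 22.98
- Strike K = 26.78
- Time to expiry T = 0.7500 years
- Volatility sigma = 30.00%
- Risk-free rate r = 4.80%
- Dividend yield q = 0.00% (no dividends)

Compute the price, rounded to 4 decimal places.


Answer: Price = 4.1990

Derivation:
d1 = (ln(S/K) + (r - q + 0.5*sigma^2) * T) / (sigma * sqrt(T)) = -0.32054898
d2 = d1 - sigma * sqrt(T) = -0.58035660
exp(-rT) = 0.96464029; exp(-qT) = 1.00000000
P = K * exp(-rT) * N(-d2) - S_0 * exp(-qT) * N(-d1)
N(-d1) = 0.62572390; N(-d2) = 0.71916292
P = 26.7800 * 0.96464029 * 0.71916292 - 22.9800 * 1.00000000 * 0.62572390 = 4.1990


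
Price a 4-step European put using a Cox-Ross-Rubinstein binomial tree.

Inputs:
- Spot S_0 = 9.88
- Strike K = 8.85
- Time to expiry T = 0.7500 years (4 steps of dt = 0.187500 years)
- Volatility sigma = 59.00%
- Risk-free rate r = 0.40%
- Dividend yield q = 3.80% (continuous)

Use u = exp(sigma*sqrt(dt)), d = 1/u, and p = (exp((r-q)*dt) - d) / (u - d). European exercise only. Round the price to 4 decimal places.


Answer: Price = V(0,0) = 1.5243

Derivation:
dt = T/N = 0.187500
u = exp(sigma*sqrt(dt)) = 1.291078; d = 1/u = 0.774547
p = (exp((r-q)*dt) - d) / (u - d) = 0.424173
Discount per step: exp(-r*dt) = 0.999250
Stock lattice S(k, i) with i counting down-moves:
  k=0: S(0,0) = 9.8800
  k=1: S(1,0) = 12.7559; S(1,1) = 7.6525
  k=2: S(2,0) = 16.4688; S(2,1) = 9.8800; S(2,2) = 5.9272
  k=3: S(3,0) = 21.2625; S(3,1) = 12.7559; S(3,2) = 7.6525; S(3,3) = 4.5909
  k=4: S(4,0) = 27.4515; S(4,1) = 16.4688; S(4,2) = 9.8800; S(4,3) = 5.9272; S(4,4) = 3.5559
Terminal payoffs V(N, i) = max(K - S_T, 0):
  V(4,0) = 0.000000; V(4,1) = 0.000000; V(4,2) = 0.000000; V(4,3) = 2.922767; V(4,4) = 5.294120
Backward induction: V(k, i) = exp(-r*dt) * [p * V(k+1, i) + (1-p) * V(k+1, i+1)].
  V(3,0) = exp(-r*dt) * [p*0.000000 + (1-p)*0.000000] = 0.000000
  V(3,1) = exp(-r*dt) * [p*0.000000 + (1-p)*0.000000] = 0.000000
  V(3,2) = exp(-r*dt) * [p*0.000000 + (1-p)*2.922767] = 1.681746
  V(3,3) = exp(-r*dt) * [p*2.922767 + (1-p)*5.294120] = 4.285041
  V(2,0) = exp(-r*dt) * [p*0.000000 + (1-p)*0.000000] = 0.000000
  V(2,1) = exp(-r*dt) * [p*0.000000 + (1-p)*1.681746] = 0.967669
  V(2,2) = exp(-r*dt) * [p*1.681746 + (1-p)*4.285041] = 3.178409
  V(1,0) = exp(-r*dt) * [p*0.000000 + (1-p)*0.967669] = 0.556792
  V(1,1) = exp(-r*dt) * [p*0.967669 + (1-p)*3.178409] = 2.238992
  V(0,0) = exp(-r*dt) * [p*0.556792 + (1-p)*2.238992] = 1.524305


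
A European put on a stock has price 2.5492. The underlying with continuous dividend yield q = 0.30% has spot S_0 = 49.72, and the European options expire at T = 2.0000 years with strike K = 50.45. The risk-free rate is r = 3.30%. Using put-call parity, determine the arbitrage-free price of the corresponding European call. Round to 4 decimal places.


Answer: Call price = 4.7440

Derivation:
Put-call parity: C - P = S_0 * exp(-qT) - K * exp(-rT).
S_0 * exp(-qT) = 49.7200 * 0.99401796 = 49.42257317
K * exp(-rT) = 50.4500 * 0.93613086 = 47.22780210
C = P + S*exp(-qT) - K*exp(-rT)
C = 2.5492 + 49.42257317 - 47.22780210 = 4.7440


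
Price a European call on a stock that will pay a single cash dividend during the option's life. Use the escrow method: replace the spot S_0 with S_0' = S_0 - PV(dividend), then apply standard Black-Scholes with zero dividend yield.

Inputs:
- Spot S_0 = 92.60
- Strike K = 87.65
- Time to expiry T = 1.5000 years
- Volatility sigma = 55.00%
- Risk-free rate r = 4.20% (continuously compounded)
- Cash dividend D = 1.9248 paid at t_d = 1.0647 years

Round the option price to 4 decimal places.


Answer: Price = 27.2825

Derivation:
PV(D) = D * exp(-r * t_d) = 1.9248 * 0.95626768 = 1.84062404
S_0' = S_0 - PV(D) = 92.6000 - 1.84062404 = 90.75937596
d1 = (ln(S_0'/K) + (r + sigma^2/2)*T) / (sigma*sqrt(T)) = 0.48208211
d2 = d1 - sigma*sqrt(T) = -0.19152757
exp(-rT) = 0.93894347
N(d1) = 0.68512619; N(d2) = 0.42405614
C = S_0' * N(d1) - K * exp(-rT) * N(d2) = 90.75937596 * 0.68512619 - 87.6500 * 0.93894347 * 0.42405614 = 27.2825


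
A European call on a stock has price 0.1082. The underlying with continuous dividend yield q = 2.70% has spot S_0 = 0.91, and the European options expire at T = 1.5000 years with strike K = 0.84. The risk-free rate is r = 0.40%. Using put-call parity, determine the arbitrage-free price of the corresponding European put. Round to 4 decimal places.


Put-call parity: C - P = S_0 * exp(-qT) - K * exp(-rT).
S_0 * exp(-qT) = 0.9100 * 0.96030916 = 0.87388134
K * exp(-rT) = 0.8400 * 0.99401796 = 0.83497509
P = C - S*exp(-qT) + K*exp(-rT)
P = 0.1082 - 0.87388134 + 0.83497509 = 0.0693

Answer: Put price = 0.0693


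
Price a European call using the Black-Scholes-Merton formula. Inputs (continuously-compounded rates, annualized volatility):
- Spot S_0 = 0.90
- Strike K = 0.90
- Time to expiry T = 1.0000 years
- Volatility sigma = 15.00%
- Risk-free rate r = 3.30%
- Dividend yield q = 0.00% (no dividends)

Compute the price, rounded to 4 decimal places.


Answer: Price = 0.0688

Derivation:
d1 = (ln(S/K) + (r - q + 0.5*sigma^2) * T) / (sigma * sqrt(T)) = 0.29500000
d2 = d1 - sigma * sqrt(T) = 0.14500000
exp(-rT) = 0.96753856; exp(-qT) = 1.00000000
C = S_0 * exp(-qT) * N(d1) - K * exp(-rT) * N(d2)
N(d1) = 0.61600306; N(d2) = 0.55764456
C = 0.9000 * 1.00000000 * 0.61600306 - 0.9000 * 0.96753856 * 0.55764456 = 0.0688


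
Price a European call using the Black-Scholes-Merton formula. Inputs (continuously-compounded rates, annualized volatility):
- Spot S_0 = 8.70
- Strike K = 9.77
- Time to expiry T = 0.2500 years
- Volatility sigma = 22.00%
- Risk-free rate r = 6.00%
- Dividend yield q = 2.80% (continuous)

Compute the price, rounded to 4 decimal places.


d1 = (ln(S/K) + (r - q + 0.5*sigma^2) * T) / (sigma * sqrt(T)) = -0.92675855
d2 = d1 - sigma * sqrt(T) = -1.03675855
exp(-rT) = 0.98511194; exp(-qT) = 0.99302444
C = S_0 * exp(-qT) * N(d1) - K * exp(-rT) * N(d2)
N(d1) = 0.17702596; N(d2) = 0.14992420
C = 8.7000 * 0.99302444 * 0.17702596 - 9.7700 * 0.98511194 * 0.14992420 = 0.0864

Answer: Price = 0.0864


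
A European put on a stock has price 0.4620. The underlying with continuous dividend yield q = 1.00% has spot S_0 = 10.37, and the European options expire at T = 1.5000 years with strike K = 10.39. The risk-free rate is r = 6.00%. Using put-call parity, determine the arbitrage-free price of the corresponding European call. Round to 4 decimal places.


Put-call parity: C - P = S_0 * exp(-qT) - K * exp(-rT).
S_0 * exp(-qT) = 10.3700 * 0.98511194 = 10.21561081
K * exp(-rT) = 10.3900 * 0.91393119 = 9.49574501
C = P + S*exp(-qT) - K*exp(-rT)
C = 0.4620 + 10.21561081 - 9.49574501 = 1.1819

Answer: Call price = 1.1819


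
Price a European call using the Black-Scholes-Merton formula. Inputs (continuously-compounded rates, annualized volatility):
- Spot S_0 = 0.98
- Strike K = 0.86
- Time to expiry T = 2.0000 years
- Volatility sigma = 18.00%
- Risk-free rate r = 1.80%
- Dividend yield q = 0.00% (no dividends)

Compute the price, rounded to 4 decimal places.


d1 = (ln(S/K) + (r - q + 0.5*sigma^2) * T) / (sigma * sqrt(T)) = 0.78182511
d2 = d1 - sigma * sqrt(T) = 0.52726667
exp(-rT) = 0.96464029; exp(-qT) = 1.00000000
C = S_0 * exp(-qT) * N(d1) - K * exp(-rT) * N(d2)
N(d1) = 0.78284132; N(d2) = 0.70099579
C = 0.9800 * 1.00000000 * 0.78284132 - 0.8600 * 0.96464029 * 0.70099579 = 0.1856

Answer: Price = 0.1856


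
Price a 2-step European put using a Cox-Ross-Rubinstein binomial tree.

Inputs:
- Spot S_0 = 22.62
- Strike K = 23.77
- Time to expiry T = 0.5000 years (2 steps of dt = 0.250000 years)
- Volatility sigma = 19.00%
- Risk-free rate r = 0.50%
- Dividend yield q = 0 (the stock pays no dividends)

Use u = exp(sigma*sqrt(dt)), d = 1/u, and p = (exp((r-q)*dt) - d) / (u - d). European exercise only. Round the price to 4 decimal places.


Answer: Price = V(0,0) = 1.9239

Derivation:
dt = T/N = 0.250000
u = exp(sigma*sqrt(dt)) = 1.099659; d = 1/u = 0.909373
p = (exp((r-q)*dt) - d) / (u - d) = 0.482841
Discount per step: exp(-r*dt) = 0.998751
Stock lattice S(k, i) with i counting down-moves:
  k=0: S(0,0) = 22.6200
  k=1: S(1,0) = 24.8743; S(1,1) = 20.5700
  k=2: S(2,0) = 27.3532; S(2,1) = 22.6200; S(2,2) = 18.7058
Terminal payoffs V(N, i) = max(K - S_T, 0):
  V(2,0) = 0.000000; V(2,1) = 1.150000; V(2,2) = 5.064184
Backward induction: V(k, i) = exp(-r*dt) * [p * V(k+1, i) + (1-p) * V(k+1, i+1)].
  V(1,0) = exp(-r*dt) * [p*0.000000 + (1-p)*1.150000] = 0.593990
  V(1,1) = exp(-r*dt) * [p*1.150000 + (1-p)*5.064184] = 3.170290
  V(0,0) = exp(-r*dt) * [p*0.593990 + (1-p)*3.170290] = 1.923940


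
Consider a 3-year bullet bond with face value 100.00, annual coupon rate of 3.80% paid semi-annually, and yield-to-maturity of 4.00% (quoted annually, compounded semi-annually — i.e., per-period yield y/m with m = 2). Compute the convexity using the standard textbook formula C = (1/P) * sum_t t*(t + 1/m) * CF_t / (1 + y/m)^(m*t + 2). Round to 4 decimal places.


Coupon per period c = face * coupon_rate / m = 1.900000
Periods per year m = 2; per-period yield y/m = 0.020000
Number of cashflows N = 6
Cashflows (t years, CF_t, discount factor 1/(1+y/m)^(m*t), PV):
  t = 0.5000: CF_t = 1.900000, DF = 0.980392, PV = 1.862745
  t = 1.0000: CF_t = 1.900000, DF = 0.961169, PV = 1.826221
  t = 1.5000: CF_t = 1.900000, DF = 0.942322, PV = 1.790412
  t = 2.0000: CF_t = 1.900000, DF = 0.923845, PV = 1.755306
  t = 2.5000: CF_t = 1.900000, DF = 0.905731, PV = 1.720889
  t = 3.0000: CF_t = 101.900000, DF = 0.887971, PV = 90.484284
Price P = sum_t PV_t = 99.439857
Convexity numerator sum_t t*(t + 1/m) * CF_t / (1+y/m)^(m*t + 2):
  t = 0.5000: term = 0.895206
  t = 1.0000: term = 2.632959
  t = 1.5000: term = 5.162666
  t = 2.0000: term = 8.435728
  t = 2.5000: term = 12.405483
  t = 3.0000: term = 913.192023
Convexity = (1/P) * sum = 942.724065 / 99.439857 = 9.480344

Answer: Convexity = 9.4803


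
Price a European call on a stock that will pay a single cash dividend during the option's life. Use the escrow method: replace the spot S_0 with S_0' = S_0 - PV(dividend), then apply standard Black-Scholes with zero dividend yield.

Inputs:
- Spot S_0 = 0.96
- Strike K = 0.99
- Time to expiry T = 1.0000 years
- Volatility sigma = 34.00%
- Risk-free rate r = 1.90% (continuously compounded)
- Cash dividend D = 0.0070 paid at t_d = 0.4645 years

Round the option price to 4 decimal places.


Answer: Price = 0.1209

Derivation:
PV(D) = D * exp(-r * t_d) = 0.0070 * 0.99121333 = 0.00693849
S_0' = S_0 - PV(D) = 0.9600 - 0.00693849 = 0.95306151
d1 = (ln(S_0'/K) + (r + sigma^2/2)*T) / (sigma*sqrt(T)) = 0.11404264
d2 = d1 - sigma*sqrt(T) = -0.22595736
exp(-rT) = 0.98117936
N(d1) = 0.54539801; N(d2) = 0.41061729
C = S_0' * N(d1) - K * exp(-rT) * N(d2) = 0.95306151 * 0.54539801 - 0.9900 * 0.98117936 * 0.41061729 = 0.1209


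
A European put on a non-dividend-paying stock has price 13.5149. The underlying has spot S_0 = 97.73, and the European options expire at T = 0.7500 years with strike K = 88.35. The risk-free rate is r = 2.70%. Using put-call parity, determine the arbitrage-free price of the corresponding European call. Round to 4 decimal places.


Answer: Call price = 24.6660

Derivation:
Put-call parity: C - P = S_0 * exp(-qT) - K * exp(-rT).
S_0 * exp(-qT) = 97.7300 * 1.00000000 = 97.73000000
K * exp(-rT) = 88.3500 * 0.97995365 = 86.57890535
C = P + S*exp(-qT) - K*exp(-rT)
C = 13.5149 + 97.73000000 - 86.57890535 = 24.6660


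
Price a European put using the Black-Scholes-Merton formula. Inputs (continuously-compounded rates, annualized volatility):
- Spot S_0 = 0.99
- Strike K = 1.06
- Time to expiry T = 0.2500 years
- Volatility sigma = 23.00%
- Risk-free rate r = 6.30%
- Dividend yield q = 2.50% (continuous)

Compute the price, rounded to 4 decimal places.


d1 = (ln(S/K) + (r - q + 0.5*sigma^2) * T) / (sigma * sqrt(T)) = -0.45397169
d2 = d1 - sigma * sqrt(T) = -0.56897169
exp(-rT) = 0.98437338; exp(-qT) = 0.99376949
P = K * exp(-rT) * N(-d2) - S_0 * exp(-qT) * N(-d1)
N(-d1) = 0.67507540; N(-d2) = 0.71531232
P = 1.0600 * 0.98437338 * 0.71531232 - 0.9900 * 0.99376949 * 0.67507540 = 0.0822

Answer: Price = 0.0822


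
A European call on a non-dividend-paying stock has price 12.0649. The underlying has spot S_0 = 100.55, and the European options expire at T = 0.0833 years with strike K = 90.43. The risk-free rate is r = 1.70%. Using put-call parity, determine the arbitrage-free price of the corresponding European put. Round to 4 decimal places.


Answer: Put price = 1.8169

Derivation:
Put-call parity: C - P = S_0 * exp(-qT) - K * exp(-rT).
S_0 * exp(-qT) = 100.5500 * 1.00000000 = 100.55000000
K * exp(-rT) = 90.4300 * 0.99858490 = 90.30203271
P = C - S*exp(-qT) + K*exp(-rT)
P = 12.0649 - 100.55000000 + 90.30203271 = 1.8169


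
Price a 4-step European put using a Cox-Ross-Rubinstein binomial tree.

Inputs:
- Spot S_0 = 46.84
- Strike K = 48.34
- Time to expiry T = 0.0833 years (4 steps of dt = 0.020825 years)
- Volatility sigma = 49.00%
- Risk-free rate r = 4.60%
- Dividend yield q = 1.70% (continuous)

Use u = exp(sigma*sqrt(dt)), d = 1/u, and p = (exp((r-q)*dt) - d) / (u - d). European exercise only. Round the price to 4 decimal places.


Answer: Price = V(0,0) = 3.4764

Derivation:
dt = T/N = 0.020825
u = exp(sigma*sqrt(dt)) = 1.073271; d = 1/u = 0.931731
p = (exp((r-q)*dt) - d) / (u - d) = 0.486598
Discount per step: exp(-r*dt) = 0.999043
Stock lattice S(k, i) with i counting down-moves:
  k=0: S(0,0) = 46.8400
  k=1: S(1,0) = 50.2720; S(1,1) = 43.6423
  k=2: S(2,0) = 53.9555; S(2,1) = 46.8400; S(2,2) = 40.6629
  k=3: S(3,0) = 57.9089; S(3,1) = 50.2720; S(3,2) = 43.6423; S(3,3) = 37.8868
  k=4: S(4,0) = 62.1520; S(4,1) = 53.9555; S(4,2) = 46.8400; S(4,3) = 40.6629; S(4,4) = 35.3003
Terminal payoffs V(N, i) = max(K - S_T, 0):
  V(4,0) = 0.000000; V(4,1) = 0.000000; V(4,2) = 1.500000; V(4,3) = 7.677145; V(4,4) = 13.039664
Backward induction: V(k, i) = exp(-r*dt) * [p * V(k+1, i) + (1-p) * V(k+1, i+1)].
  V(3,0) = exp(-r*dt) * [p*0.000000 + (1-p)*0.000000] = 0.000000
  V(3,1) = exp(-r*dt) * [p*0.000000 + (1-p)*1.500000] = 0.769366
  V(3,2) = exp(-r*dt) * [p*1.500000 + (1-p)*7.677145] = 4.666888
  V(3,3) = exp(-r*dt) * [p*7.677145 + (1-p)*13.039664] = 10.420288
  V(2,0) = exp(-r*dt) * [p*0.000000 + (1-p)*0.769366] = 0.394616
  V(2,1) = exp(-r*dt) * [p*0.769366 + (1-p)*4.666888] = 2.767711
  V(2,2) = exp(-r*dt) * [p*4.666888 + (1-p)*10.420288] = 7.613400
  V(1,0) = exp(-r*dt) * [p*0.394616 + (1-p)*2.767711] = 1.611424
  V(1,1) = exp(-r*dt) * [p*2.767711 + (1-p)*7.613400] = 5.250467
  V(0,0) = exp(-r*dt) * [p*1.611424 + (1-p)*5.250467] = 3.476386


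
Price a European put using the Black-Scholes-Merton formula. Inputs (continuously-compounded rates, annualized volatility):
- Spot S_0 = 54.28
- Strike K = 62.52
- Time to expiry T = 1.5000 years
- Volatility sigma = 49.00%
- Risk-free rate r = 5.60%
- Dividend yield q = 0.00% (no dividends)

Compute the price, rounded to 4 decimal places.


Answer: Price = 14.8405

Derivation:
d1 = (ln(S/K) + (r - q + 0.5*sigma^2) * T) / (sigma * sqrt(T)) = 0.20453128
d2 = d1 - sigma * sqrt(T) = -0.39559371
exp(-rT) = 0.91943126; exp(-qT) = 1.00000000
P = K * exp(-rT) * N(-d2) - S_0 * exp(-qT) * N(-d1)
N(-d1) = 0.41896918; N(-d2) = 0.65379761
P = 62.5200 * 0.91943126 * 0.65379761 - 54.2800 * 1.00000000 * 0.41896918 = 14.8405


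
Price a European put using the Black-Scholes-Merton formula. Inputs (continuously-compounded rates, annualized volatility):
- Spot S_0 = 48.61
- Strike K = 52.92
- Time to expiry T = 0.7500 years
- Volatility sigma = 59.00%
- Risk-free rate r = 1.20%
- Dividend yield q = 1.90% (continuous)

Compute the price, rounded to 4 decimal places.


Answer: Price = 12.5350

Derivation:
d1 = (ln(S/K) + (r - q + 0.5*sigma^2) * T) / (sigma * sqrt(T)) = 0.07894126
d2 = d1 - sigma * sqrt(T) = -0.43201373
exp(-rT) = 0.99104038; exp(-qT) = 0.98585105
P = K * exp(-rT) * N(-d2) - S_0 * exp(-qT) * N(-d1)
N(-d1) = 0.46853967; N(-d2) = 0.66713428
P = 52.9200 * 0.99104038 * 0.66713428 - 48.6100 * 0.98585105 * 0.46853967 = 12.5350


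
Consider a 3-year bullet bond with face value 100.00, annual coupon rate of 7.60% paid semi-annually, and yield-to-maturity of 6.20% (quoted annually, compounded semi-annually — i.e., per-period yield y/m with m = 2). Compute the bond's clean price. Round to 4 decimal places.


Answer: Price = 103.7795

Derivation:
Coupon per period c = face * coupon_rate / m = 3.800000
Periods per year m = 2; per-period yield y/m = 0.031000
Number of cashflows N = 6
Cashflows (t years, CF_t, discount factor 1/(1+y/m)^(m*t), PV):
  t = 0.5000: CF_t = 3.800000, DF = 0.969932, PV = 3.685742
  t = 1.0000: CF_t = 3.800000, DF = 0.940768, PV = 3.574919
  t = 1.5000: CF_t = 3.800000, DF = 0.912481, PV = 3.467429
  t = 2.0000: CF_t = 3.800000, DF = 0.885045, PV = 3.363171
  t = 2.5000: CF_t = 3.800000, DF = 0.858434, PV = 3.262047
  t = 3.0000: CF_t = 103.800000, DF = 0.832622, PV = 86.426189
Price P = sum_t PV_t = 103.779498


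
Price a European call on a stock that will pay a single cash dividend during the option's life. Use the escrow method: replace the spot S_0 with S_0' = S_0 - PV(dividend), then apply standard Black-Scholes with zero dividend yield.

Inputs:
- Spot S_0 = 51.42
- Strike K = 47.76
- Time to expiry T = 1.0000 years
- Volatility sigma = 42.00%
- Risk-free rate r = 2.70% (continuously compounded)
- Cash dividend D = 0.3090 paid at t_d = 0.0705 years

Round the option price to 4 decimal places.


PV(D) = D * exp(-r * t_d) = 0.3090 * 0.99809831 = 0.30841238
S_0' = S_0 - PV(D) = 51.4200 - 0.30841238 = 51.11158762
d1 = (ln(S_0'/K) + (r + sigma^2/2)*T) / (sigma*sqrt(T)) = 0.43576849
d2 = d1 - sigma*sqrt(T) = 0.01576849
exp(-rT) = 0.97336124
N(d1) = 0.66849765; N(d2) = 0.50629046
C = S_0' * N(d1) - K * exp(-rT) * N(d2) = 51.11158762 * 0.66849765 - 47.7600 * 0.97336124 * 0.50629046 = 10.6317

Answer: Price = 10.6317


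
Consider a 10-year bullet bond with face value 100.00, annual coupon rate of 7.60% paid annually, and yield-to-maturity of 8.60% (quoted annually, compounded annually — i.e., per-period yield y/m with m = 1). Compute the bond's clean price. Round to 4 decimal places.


Answer: Price = 93.4678

Derivation:
Coupon per period c = face * coupon_rate / m = 7.600000
Periods per year m = 1; per-period yield y/m = 0.086000
Number of cashflows N = 10
Cashflows (t years, CF_t, discount factor 1/(1+y/m)^(m*t), PV):
  t = 1.0000: CF_t = 7.600000, DF = 0.920810, PV = 6.998158
  t = 2.0000: CF_t = 7.600000, DF = 0.847892, PV = 6.443976
  t = 3.0000: CF_t = 7.600000, DF = 0.780747, PV = 5.933680
  t = 4.0000: CF_t = 7.600000, DF = 0.718920, PV = 5.463794
  t = 5.0000: CF_t = 7.600000, DF = 0.661989, PV = 5.031118
  t = 6.0000: CF_t = 7.600000, DF = 0.609566, PV = 4.632705
  t = 7.0000: CF_t = 7.600000, DF = 0.561295, PV = 4.265842
  t = 8.0000: CF_t = 7.600000, DF = 0.516846, PV = 3.928032
  t = 9.0000: CF_t = 7.600000, DF = 0.475917, PV = 3.616972
  t = 10.0000: CF_t = 107.600000, DF = 0.438230, PV = 47.153509
Price P = sum_t PV_t = 93.467787


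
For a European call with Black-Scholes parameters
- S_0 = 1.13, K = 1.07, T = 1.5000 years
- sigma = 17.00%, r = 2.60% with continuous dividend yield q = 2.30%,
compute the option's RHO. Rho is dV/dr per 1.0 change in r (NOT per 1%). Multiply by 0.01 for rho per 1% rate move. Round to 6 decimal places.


d1 = 0.3877589536; d2 = 0.1795523254
phi(d1) = 0.3700500411; exp(-qT) = 0.9660883397; exp(-rT) = 0.9617507091
N(d2) = 0.5712479825
Rho = K*T*exp(-rT)*N(d2) = 1.0700 * 1.5000 * 0.9617507091 * 0.5712479825 = 0.881784

Answer: Rho = 0.881784


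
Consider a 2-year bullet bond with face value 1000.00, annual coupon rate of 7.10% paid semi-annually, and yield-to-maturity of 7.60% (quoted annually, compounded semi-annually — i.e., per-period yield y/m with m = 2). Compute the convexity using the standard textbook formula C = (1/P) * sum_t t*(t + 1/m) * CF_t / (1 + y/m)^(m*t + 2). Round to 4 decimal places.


Coupon per period c = face * coupon_rate / m = 35.500000
Periods per year m = 2; per-period yield y/m = 0.038000
Number of cashflows N = 4
Cashflows (t years, CF_t, discount factor 1/(1+y/m)^(m*t), PV):
  t = 0.5000: CF_t = 35.500000, DF = 0.963391, PV = 34.200385
  t = 1.0000: CF_t = 35.500000, DF = 0.928122, PV = 32.948348
  t = 1.5000: CF_t = 35.500000, DF = 0.894145, PV = 31.742147
  t = 2.0000: CF_t = 1035.500000, DF = 0.861411, PV = 891.991445
Price P = sum_t PV_t = 990.882325
Convexity numerator sum_t t*(t + 1/m) * CF_t / (1+y/m)^(m*t + 2):
  t = 0.5000: term = 15.871073
  t = 1.0000: term = 45.870154
  t = 1.5000: term = 88.381800
  t = 2.0000: term = 4139.386572
Convexity = (1/P) * sum = 4289.509599 / 990.882325 = 4.328980

Answer: Convexity = 4.3290


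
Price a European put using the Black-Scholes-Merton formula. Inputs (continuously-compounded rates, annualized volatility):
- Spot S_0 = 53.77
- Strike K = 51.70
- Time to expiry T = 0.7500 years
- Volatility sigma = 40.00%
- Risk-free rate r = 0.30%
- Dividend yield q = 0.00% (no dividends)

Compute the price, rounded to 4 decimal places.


Answer: Price = 6.2019

Derivation:
d1 = (ln(S/K) + (r - q + 0.5*sigma^2) * T) / (sigma * sqrt(T)) = 0.29302809
d2 = d1 - sigma * sqrt(T) = -0.05338207
exp(-rT) = 0.99775253; exp(-qT) = 1.00000000
P = K * exp(-rT) * N(-d2) - S_0 * exp(-qT) * N(-d1)
N(-d1) = 0.38475034; N(-d2) = 0.52128625
P = 51.7000 * 0.99775253 * 0.52128625 - 53.7700 * 1.00000000 * 0.38475034 = 6.2019


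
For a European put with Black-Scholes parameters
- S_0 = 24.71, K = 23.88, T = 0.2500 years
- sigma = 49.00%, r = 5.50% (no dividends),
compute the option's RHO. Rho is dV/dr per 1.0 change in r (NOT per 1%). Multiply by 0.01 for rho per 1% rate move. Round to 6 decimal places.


Answer: Rho = -2.772717

Derivation:
d1 = 0.3180784958; d2 = 0.0730784958
phi(d1) = 0.3792629565; exp(-qT) = 1.0000000000; exp(-rT) = 0.9863440995
N(-d2) = 0.4708718269
Rho = -K*T*exp(-rT)*N(-d2) = -23.8800 * 0.2500 * 0.9863440995 * 0.4708718269 = -2.772717


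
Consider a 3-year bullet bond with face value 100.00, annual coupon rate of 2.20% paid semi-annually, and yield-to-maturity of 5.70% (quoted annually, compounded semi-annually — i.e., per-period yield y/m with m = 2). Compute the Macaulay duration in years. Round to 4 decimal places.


Coupon per period c = face * coupon_rate / m = 1.100000
Periods per year m = 2; per-period yield y/m = 0.028500
Number of cashflows N = 6
Cashflows (t years, CF_t, discount factor 1/(1+y/m)^(m*t), PV):
  t = 0.5000: CF_t = 1.100000, DF = 0.972290, PV = 1.069519
  t = 1.0000: CF_t = 1.100000, DF = 0.945347, PV = 1.039882
  t = 1.5000: CF_t = 1.100000, DF = 0.919152, PV = 1.011067
  t = 2.0000: CF_t = 1.100000, DF = 0.893682, PV = 0.983050
  t = 2.5000: CF_t = 1.100000, DF = 0.868917, PV = 0.955809
  t = 3.0000: CF_t = 101.100000, DF = 0.844840, PV = 85.413276
Price P = sum_t PV_t = 90.472602
Macaulay numerator sum_t t * PV_t:
  t * PV_t at t = 0.5000: 0.534759
  t * PV_t at t = 1.0000: 1.039882
  t * PV_t at t = 1.5000: 1.516600
  t * PV_t at t = 2.0000: 1.966100
  t * PV_t at t = 2.5000: 2.389523
  t * PV_t at t = 3.0000: 256.239828
Macaulay duration D = (sum_t t * PV_t) / P = 263.686692 / 90.472602 = 2.914547

Answer: Macaulay duration = 2.9145 years


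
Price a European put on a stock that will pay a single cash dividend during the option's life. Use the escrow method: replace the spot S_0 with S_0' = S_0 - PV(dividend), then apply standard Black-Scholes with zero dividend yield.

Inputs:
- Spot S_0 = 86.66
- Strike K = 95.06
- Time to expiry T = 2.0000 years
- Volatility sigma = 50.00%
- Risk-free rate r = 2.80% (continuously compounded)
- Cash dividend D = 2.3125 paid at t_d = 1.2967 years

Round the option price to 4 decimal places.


PV(D) = D * exp(-r * t_d) = 2.3125 * 0.96434362 = 2.23004461
S_0' = S_0 - PV(D) = 86.6600 - 2.23004461 = 84.42995539
d1 = (ln(S_0'/K) + (r + sigma^2/2)*T) / (sigma*sqrt(T)) = 0.26504341
d2 = d1 - sigma*sqrt(T) = -0.44206338
exp(-rT) = 0.94553914
N(-d1) = 0.39548801; N(-d2) = 0.67077833
P = K * exp(-rT) * N(-d2) - S_0' * N(-d1) = 95.0600 * 0.94553914 * 0.67077833 - 84.42995539 * 0.39548801 = 26.9005

Answer: Price = 26.9005


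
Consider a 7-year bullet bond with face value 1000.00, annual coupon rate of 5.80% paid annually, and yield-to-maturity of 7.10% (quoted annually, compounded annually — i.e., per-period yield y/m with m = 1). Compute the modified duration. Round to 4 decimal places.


Coupon per period c = face * coupon_rate / m = 58.000000
Periods per year m = 1; per-period yield y/m = 0.071000
Number of cashflows N = 7
Cashflows (t years, CF_t, discount factor 1/(1+y/m)^(m*t), PV):
  t = 1.0000: CF_t = 58.000000, DF = 0.933707, PV = 54.154995
  t = 2.0000: CF_t = 58.000000, DF = 0.871808, PV = 50.564888
  t = 3.0000: CF_t = 58.000000, DF = 0.814013, PV = 47.212781
  t = 4.0000: CF_t = 58.000000, DF = 0.760050, PV = 44.082895
  t = 5.0000: CF_t = 58.000000, DF = 0.709664, PV = 41.160500
  t = 6.0000: CF_t = 58.000000, DF = 0.662618, PV = 38.431839
  t = 7.0000: CF_t = 1058.000000, DF = 0.618691, PV = 654.574936
Price P = sum_t PV_t = 930.182835
First compute Macaulay numerator sum_t t * PV_t:
  t * PV_t at t = 1.0000: 54.154995
  t * PV_t at t = 2.0000: 101.129777
  t * PV_t at t = 3.0000: 141.638342
  t * PV_t at t = 4.0000: 176.331581
  t * PV_t at t = 5.0000: 205.802499
  t * PV_t at t = 6.0000: 230.591035
  t * PV_t at t = 7.0000: 4582.024551
Macaulay duration D = 5491.672781 / 930.182835 = 5.903864
Modified duration = D / (1 + y/m) = 5.903864 / (1 + 0.071000) = 5.512478

Answer: Modified duration = 5.5125


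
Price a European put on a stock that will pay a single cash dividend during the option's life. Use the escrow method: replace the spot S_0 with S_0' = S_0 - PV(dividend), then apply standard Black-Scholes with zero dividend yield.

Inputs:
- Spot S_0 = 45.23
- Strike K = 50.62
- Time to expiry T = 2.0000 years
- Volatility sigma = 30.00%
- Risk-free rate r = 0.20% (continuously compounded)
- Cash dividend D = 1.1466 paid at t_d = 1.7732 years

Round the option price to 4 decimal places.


Answer: Price = 11.4906

Derivation:
PV(D) = D * exp(-r * t_d) = 1.1466 * 0.99645988 = 1.14254090
S_0' = S_0 - PV(D) = 45.2300 - 1.14254090 = 44.08745910
d1 = (ln(S_0'/K) + (r + sigma^2/2)*T) / (sigma*sqrt(T)) = -0.10411296
d2 = d1 - sigma*sqrt(T) = -0.52837703
exp(-rT) = 0.99600799
N(-d1) = 0.54146015; N(-d2) = 0.70138116
P = K * exp(-rT) * N(-d2) - S_0' * N(-d1) = 50.6200 * 0.99600799 * 0.70138116 - 44.08745910 * 0.54146015 = 11.4906


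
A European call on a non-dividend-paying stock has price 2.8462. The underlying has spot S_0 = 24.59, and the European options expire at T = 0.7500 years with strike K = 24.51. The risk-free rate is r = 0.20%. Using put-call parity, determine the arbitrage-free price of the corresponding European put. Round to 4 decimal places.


Put-call parity: C - P = S_0 * exp(-qT) - K * exp(-rT).
S_0 * exp(-qT) = 24.5900 * 1.00000000 = 24.59000000
K * exp(-rT) = 24.5100 * 0.99850112 = 24.47326256
P = C - S*exp(-qT) + K*exp(-rT)
P = 2.8462 - 24.59000000 + 24.47326256 = 2.7295

Answer: Put price = 2.7295


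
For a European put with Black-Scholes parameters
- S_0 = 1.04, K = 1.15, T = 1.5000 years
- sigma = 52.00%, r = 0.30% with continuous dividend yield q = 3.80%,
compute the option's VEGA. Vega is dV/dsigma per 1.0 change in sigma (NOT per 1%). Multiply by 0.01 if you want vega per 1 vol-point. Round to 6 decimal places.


d1 = 0.0781305119; d2 = -0.5587368212
phi(d1) = 0.3977264897; exp(-qT) = 0.9445940694; exp(-rT) = 0.9955101098
Vega = S * exp(-qT) * phi(d1) * sqrt(T) = 1.0400 * 0.9445940694 * 0.3977264897 * 1.2247448714 = 0.478529

Answer: Vega = 0.478529


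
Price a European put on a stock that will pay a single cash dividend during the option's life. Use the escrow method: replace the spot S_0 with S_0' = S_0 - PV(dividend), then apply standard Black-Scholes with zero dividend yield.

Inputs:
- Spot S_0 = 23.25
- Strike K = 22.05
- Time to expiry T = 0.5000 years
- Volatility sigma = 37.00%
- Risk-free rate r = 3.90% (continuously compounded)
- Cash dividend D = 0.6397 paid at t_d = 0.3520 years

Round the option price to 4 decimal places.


Answer: Price = 1.8387

Derivation:
PV(D) = D * exp(-r * t_d) = 0.6397 * 0.98636580 = 0.63097820
S_0' = S_0 - PV(D) = 23.2500 - 0.63097820 = 22.61902180
d1 = (ln(S_0'/K) + (r + sigma^2/2)*T) / (sigma*sqrt(T)) = 0.30273199
d2 = d1 - sigma*sqrt(T) = 0.04110248
exp(-rT) = 0.98068890
N(-d1) = 0.38104706; N(-d2) = 0.48360710
P = K * exp(-rT) * N(-d2) - S_0' * N(-d1) = 22.0500 * 0.98068890 * 0.48360710 - 22.61902180 * 0.38104706 = 1.8387


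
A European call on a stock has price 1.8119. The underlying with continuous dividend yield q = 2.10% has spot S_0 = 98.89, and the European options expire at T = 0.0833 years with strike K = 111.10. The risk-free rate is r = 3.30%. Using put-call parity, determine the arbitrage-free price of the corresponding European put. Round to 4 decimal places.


Answer: Put price = 13.8898

Derivation:
Put-call parity: C - P = S_0 * exp(-qT) - K * exp(-rT).
S_0 * exp(-qT) = 98.8900 * 0.99825223 = 98.71716294
K * exp(-rT) = 111.1000 * 0.99725487 = 110.79501659
P = C - S*exp(-qT) + K*exp(-rT)
P = 1.8119 - 98.71716294 + 110.79501659 = 13.8898


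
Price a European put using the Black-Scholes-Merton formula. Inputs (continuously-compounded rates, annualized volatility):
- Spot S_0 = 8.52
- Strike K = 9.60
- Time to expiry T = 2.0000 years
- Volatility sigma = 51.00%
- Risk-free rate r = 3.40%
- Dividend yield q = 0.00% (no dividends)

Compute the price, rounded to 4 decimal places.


d1 = (ln(S/K) + (r - q + 0.5*sigma^2) * T) / (sigma * sqrt(T)) = 0.28943301
d2 = d1 - sigma * sqrt(T) = -0.43181591
exp(-rT) = 0.93426047; exp(-qT) = 1.00000000
P = K * exp(-rT) * N(-d2) - S_0 * exp(-qT) * N(-d1)
N(-d1) = 0.38612502; N(-d2) = 0.66706239
P = 9.6000 * 0.93426047 * 0.66706239 - 8.5200 * 1.00000000 * 0.38612502 = 2.6930

Answer: Price = 2.6930


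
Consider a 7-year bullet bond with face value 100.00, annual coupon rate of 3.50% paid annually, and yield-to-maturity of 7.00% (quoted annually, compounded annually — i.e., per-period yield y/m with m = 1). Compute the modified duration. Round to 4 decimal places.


Coupon per period c = face * coupon_rate / m = 3.500000
Periods per year m = 1; per-period yield y/m = 0.070000
Number of cashflows N = 7
Cashflows (t years, CF_t, discount factor 1/(1+y/m)^(m*t), PV):
  t = 1.0000: CF_t = 3.500000, DF = 0.934579, PV = 3.271028
  t = 2.0000: CF_t = 3.500000, DF = 0.873439, PV = 3.057036
  t = 3.0000: CF_t = 3.500000, DF = 0.816298, PV = 2.857043
  t = 4.0000: CF_t = 3.500000, DF = 0.762895, PV = 2.670133
  t = 5.0000: CF_t = 3.500000, DF = 0.712986, PV = 2.495452
  t = 6.0000: CF_t = 3.500000, DF = 0.666342, PV = 2.332198
  t = 7.0000: CF_t = 103.500000, DF = 0.622750, PV = 64.454598
Price P = sum_t PV_t = 81.137487
First compute Macaulay numerator sum_t t * PV_t:
  t * PV_t at t = 1.0000: 3.271028
  t * PV_t at t = 2.0000: 6.114071
  t * PV_t at t = 3.0000: 8.571128
  t * PV_t at t = 4.0000: 10.680533
  t * PV_t at t = 5.0000: 12.477258
  t * PV_t at t = 6.0000: 13.993187
  t * PV_t at t = 7.0000: 451.182188
Macaulay duration D = 506.289393 / 81.137487 = 6.239895
Modified duration = D / (1 + y/m) = 6.239895 / (1 + 0.070000) = 5.831677

Answer: Modified duration = 5.8317
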